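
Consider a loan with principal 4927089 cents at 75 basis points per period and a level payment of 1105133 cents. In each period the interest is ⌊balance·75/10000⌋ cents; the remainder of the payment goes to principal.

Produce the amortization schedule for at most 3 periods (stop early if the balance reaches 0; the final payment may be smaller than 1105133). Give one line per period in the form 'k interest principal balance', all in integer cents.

1 36953 1068180 3858909
2 28941 1076192 2782717
3 20870 1084263 1698454

1. interest=⌊4927089·75/10000⌋=36953; principal=1105133-36953=1068180; balance=4927089-1068180=3858909
2. interest=⌊3858909·75/10000⌋=28941; principal=1105133-28941=1076192; balance=3858909-1076192=2782717
3. interest=⌊2782717·75/10000⌋=20870; principal=1105133-20870=1084263; balance=2782717-1084263=1698454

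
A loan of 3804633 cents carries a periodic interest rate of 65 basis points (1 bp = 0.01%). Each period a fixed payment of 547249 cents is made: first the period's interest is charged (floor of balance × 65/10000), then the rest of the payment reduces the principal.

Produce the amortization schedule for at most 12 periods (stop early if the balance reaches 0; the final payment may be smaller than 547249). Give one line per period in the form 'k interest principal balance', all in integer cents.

1 24730 522519 3282114
2 21333 525916 2756198
3 17915 529334 2226864
4 14474 532775 1694089
5 11011 536238 1157851
6 7526 539723 618128
7 4017 543232 74896
8 486 74896 0

1. interest=⌊3804633·65/10000⌋=24730; principal=547249-24730=522519; balance=3804633-522519=3282114
2. interest=⌊3282114·65/10000⌋=21333; principal=547249-21333=525916; balance=3282114-525916=2756198
3. interest=⌊2756198·65/10000⌋=17915; principal=547249-17915=529334; balance=2756198-529334=2226864
4. interest=⌊2226864·65/10000⌋=14474; principal=547249-14474=532775; balance=2226864-532775=1694089
5. interest=⌊1694089·65/10000⌋=11011; principal=547249-11011=536238; balance=1694089-536238=1157851
6. interest=⌊1157851·65/10000⌋=7526; principal=547249-7526=539723; balance=1157851-539723=618128
7. interest=⌊618128·65/10000⌋=4017; principal=547249-4017=543232; balance=618128-543232=74896
8. interest=⌊74896·65/10000⌋=486; principal=min(547249-486,74896)=74896; balance=74896-74896=0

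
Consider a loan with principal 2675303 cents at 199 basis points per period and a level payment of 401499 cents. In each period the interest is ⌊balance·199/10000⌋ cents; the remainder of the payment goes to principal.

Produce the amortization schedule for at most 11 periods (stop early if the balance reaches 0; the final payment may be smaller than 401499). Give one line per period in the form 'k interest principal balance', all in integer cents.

1 53238 348261 2327042
2 46308 355191 1971851
3 39239 362260 1609591
4 32030 369469 1240122
5 24678 376821 863301
6 17179 384320 478981
7 9531 391968 87013
8 1731 87013 0

1. interest=⌊2675303·199/10000⌋=53238; principal=401499-53238=348261; balance=2675303-348261=2327042
2. interest=⌊2327042·199/10000⌋=46308; principal=401499-46308=355191; balance=2327042-355191=1971851
3. interest=⌊1971851·199/10000⌋=39239; principal=401499-39239=362260; balance=1971851-362260=1609591
4. interest=⌊1609591·199/10000⌋=32030; principal=401499-32030=369469; balance=1609591-369469=1240122
5. interest=⌊1240122·199/10000⌋=24678; principal=401499-24678=376821; balance=1240122-376821=863301
6. interest=⌊863301·199/10000⌋=17179; principal=401499-17179=384320; balance=863301-384320=478981
7. interest=⌊478981·199/10000⌋=9531; principal=401499-9531=391968; balance=478981-391968=87013
8. interest=⌊87013·199/10000⌋=1731; principal=min(401499-1731,87013)=87013; balance=87013-87013=0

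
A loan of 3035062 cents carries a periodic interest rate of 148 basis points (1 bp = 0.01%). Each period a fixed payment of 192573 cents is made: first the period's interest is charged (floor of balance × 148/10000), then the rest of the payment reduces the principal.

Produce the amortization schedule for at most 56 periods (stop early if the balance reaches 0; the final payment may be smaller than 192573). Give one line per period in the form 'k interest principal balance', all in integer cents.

1 44918 147655 2887407
2 42733 149840 2737567
3 40515 152058 2585509
4 38265 154308 2431201
5 35981 156592 2274609
6 33664 158909 2115700
7 31312 161261 1954439
8 28925 163648 1790791
9 26503 166070 1624721
10 24045 168528 1456193
11 21551 171022 1285171
12 19020 173553 1111618
13 16451 176122 935496
14 13845 178728 756768
15 11200 181373 575395
16 8515 184058 391337
17 5791 186782 204555
18 3027 189546 15009
19 222 15009 0

1. interest=⌊3035062·148/10000⌋=44918; principal=192573-44918=147655; balance=3035062-147655=2887407
2. interest=⌊2887407·148/10000⌋=42733; principal=192573-42733=149840; balance=2887407-149840=2737567
3. interest=⌊2737567·148/10000⌋=40515; principal=192573-40515=152058; balance=2737567-152058=2585509
4. interest=⌊2585509·148/10000⌋=38265; principal=192573-38265=154308; balance=2585509-154308=2431201
5. interest=⌊2431201·148/10000⌋=35981; principal=192573-35981=156592; balance=2431201-156592=2274609
6. interest=⌊2274609·148/10000⌋=33664; principal=192573-33664=158909; balance=2274609-158909=2115700
7. interest=⌊2115700·148/10000⌋=31312; principal=192573-31312=161261; balance=2115700-161261=1954439
8. interest=⌊1954439·148/10000⌋=28925; principal=192573-28925=163648; balance=1954439-163648=1790791
9. interest=⌊1790791·148/10000⌋=26503; principal=192573-26503=166070; balance=1790791-166070=1624721
10. interest=⌊1624721·148/10000⌋=24045; principal=192573-24045=168528; balance=1624721-168528=1456193
11. interest=⌊1456193·148/10000⌋=21551; principal=192573-21551=171022; balance=1456193-171022=1285171
12. interest=⌊1285171·148/10000⌋=19020; principal=192573-19020=173553; balance=1285171-173553=1111618
13. interest=⌊1111618·148/10000⌋=16451; principal=192573-16451=176122; balance=1111618-176122=935496
14. interest=⌊935496·148/10000⌋=13845; principal=192573-13845=178728; balance=935496-178728=756768
15. interest=⌊756768·148/10000⌋=11200; principal=192573-11200=181373; balance=756768-181373=575395
16. interest=⌊575395·148/10000⌋=8515; principal=192573-8515=184058; balance=575395-184058=391337
17. interest=⌊391337·148/10000⌋=5791; principal=192573-5791=186782; balance=391337-186782=204555
18. interest=⌊204555·148/10000⌋=3027; principal=192573-3027=189546; balance=204555-189546=15009
19. interest=⌊15009·148/10000⌋=222; principal=min(192573-222,15009)=15009; balance=15009-15009=0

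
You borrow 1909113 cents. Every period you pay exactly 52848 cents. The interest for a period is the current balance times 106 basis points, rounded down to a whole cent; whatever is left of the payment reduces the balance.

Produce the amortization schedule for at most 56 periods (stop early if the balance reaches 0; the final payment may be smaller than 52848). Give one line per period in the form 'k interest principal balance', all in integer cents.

1 20236 32612 1876501
2 19890 32958 1843543
3 19541 33307 1810236
4 19188 33660 1776576
5 18831 34017 1742559
6 18471 34377 1708182
7 18106 34742 1673440
8 17738 35110 1638330
9 17366 35482 1602848
10 16990 35858 1566990
11 16610 36238 1530752
12 16225 36623 1494129
13 15837 37011 1457118
14 15445 37403 1419715
15 15048 37800 1381915
16 14648 38200 1343715
17 14243 38605 1305110
18 13834 39014 1266096
19 13420 39428 1226668
20 13002 39846 1186822
21 12580 40268 1146554
22 12153 40695 1105859
23 11722 41126 1064733
24 11286 41562 1023171
25 10845 42003 981168
26 10400 42448 938720
27 9950 42898 895822
28 9495 43353 852469
29 9036 43812 808657
30 8571 44277 764380
31 8102 44746 719634
32 7628 45220 674414
33 7148 45700 628714
34 6664 46184 582530
35 6174 46674 535856
36 5680 47168 488688
37 5180 47668 441020
38 4674 48174 392846
39 4164 48684 344162
40 3648 49200 294962
41 3126 49722 245240
42 2599 50249 194991
43 2066 50782 144209
44 1528 51320 92889
45 984 51864 41025
46 434 41025 0

1. interest=⌊1909113·106/10000⌋=20236; principal=52848-20236=32612; balance=1909113-32612=1876501
2. interest=⌊1876501·106/10000⌋=19890; principal=52848-19890=32958; balance=1876501-32958=1843543
3. interest=⌊1843543·106/10000⌋=19541; principal=52848-19541=33307; balance=1843543-33307=1810236
4. interest=⌊1810236·106/10000⌋=19188; principal=52848-19188=33660; balance=1810236-33660=1776576
5. interest=⌊1776576·106/10000⌋=18831; principal=52848-18831=34017; balance=1776576-34017=1742559
6. interest=⌊1742559·106/10000⌋=18471; principal=52848-18471=34377; balance=1742559-34377=1708182
7. interest=⌊1708182·106/10000⌋=18106; principal=52848-18106=34742; balance=1708182-34742=1673440
8. interest=⌊1673440·106/10000⌋=17738; principal=52848-17738=35110; balance=1673440-35110=1638330
9. interest=⌊1638330·106/10000⌋=17366; principal=52848-17366=35482; balance=1638330-35482=1602848
10. interest=⌊1602848·106/10000⌋=16990; principal=52848-16990=35858; balance=1602848-35858=1566990
11. interest=⌊1566990·106/10000⌋=16610; principal=52848-16610=36238; balance=1566990-36238=1530752
12. interest=⌊1530752·106/10000⌋=16225; principal=52848-16225=36623; balance=1530752-36623=1494129
13. interest=⌊1494129·106/10000⌋=15837; principal=52848-15837=37011; balance=1494129-37011=1457118
14. interest=⌊1457118·106/10000⌋=15445; principal=52848-15445=37403; balance=1457118-37403=1419715
15. interest=⌊1419715·106/10000⌋=15048; principal=52848-15048=37800; balance=1419715-37800=1381915
16. interest=⌊1381915·106/10000⌋=14648; principal=52848-14648=38200; balance=1381915-38200=1343715
17. interest=⌊1343715·106/10000⌋=14243; principal=52848-14243=38605; balance=1343715-38605=1305110
18. interest=⌊1305110·106/10000⌋=13834; principal=52848-13834=39014; balance=1305110-39014=1266096
19. interest=⌊1266096·106/10000⌋=13420; principal=52848-13420=39428; balance=1266096-39428=1226668
20. interest=⌊1226668·106/10000⌋=13002; principal=52848-13002=39846; balance=1226668-39846=1186822
21. interest=⌊1186822·106/10000⌋=12580; principal=52848-12580=40268; balance=1186822-40268=1146554
22. interest=⌊1146554·106/10000⌋=12153; principal=52848-12153=40695; balance=1146554-40695=1105859
23. interest=⌊1105859·106/10000⌋=11722; principal=52848-11722=41126; balance=1105859-41126=1064733
24. interest=⌊1064733·106/10000⌋=11286; principal=52848-11286=41562; balance=1064733-41562=1023171
25. interest=⌊1023171·106/10000⌋=10845; principal=52848-10845=42003; balance=1023171-42003=981168
26. interest=⌊981168·106/10000⌋=10400; principal=52848-10400=42448; balance=981168-42448=938720
27. interest=⌊938720·106/10000⌋=9950; principal=52848-9950=42898; balance=938720-42898=895822
28. interest=⌊895822·106/10000⌋=9495; principal=52848-9495=43353; balance=895822-43353=852469
29. interest=⌊852469·106/10000⌋=9036; principal=52848-9036=43812; balance=852469-43812=808657
30. interest=⌊808657·106/10000⌋=8571; principal=52848-8571=44277; balance=808657-44277=764380
31. interest=⌊764380·106/10000⌋=8102; principal=52848-8102=44746; balance=764380-44746=719634
32. interest=⌊719634·106/10000⌋=7628; principal=52848-7628=45220; balance=719634-45220=674414
33. interest=⌊674414·106/10000⌋=7148; principal=52848-7148=45700; balance=674414-45700=628714
34. interest=⌊628714·106/10000⌋=6664; principal=52848-6664=46184; balance=628714-46184=582530
35. interest=⌊582530·106/10000⌋=6174; principal=52848-6174=46674; balance=582530-46674=535856
36. interest=⌊535856·106/10000⌋=5680; principal=52848-5680=47168; balance=535856-47168=488688
37. interest=⌊488688·106/10000⌋=5180; principal=52848-5180=47668; balance=488688-47668=441020
38. interest=⌊441020·106/10000⌋=4674; principal=52848-4674=48174; balance=441020-48174=392846
39. interest=⌊392846·106/10000⌋=4164; principal=52848-4164=48684; balance=392846-48684=344162
40. interest=⌊344162·106/10000⌋=3648; principal=52848-3648=49200; balance=344162-49200=294962
41. interest=⌊294962·106/10000⌋=3126; principal=52848-3126=49722; balance=294962-49722=245240
42. interest=⌊245240·106/10000⌋=2599; principal=52848-2599=50249; balance=245240-50249=194991
43. interest=⌊194991·106/10000⌋=2066; principal=52848-2066=50782; balance=194991-50782=144209
44. interest=⌊144209·106/10000⌋=1528; principal=52848-1528=51320; balance=144209-51320=92889
45. interest=⌊92889·106/10000⌋=984; principal=52848-984=51864; balance=92889-51864=41025
46. interest=⌊41025·106/10000⌋=434; principal=min(52848-434,41025)=41025; balance=41025-41025=0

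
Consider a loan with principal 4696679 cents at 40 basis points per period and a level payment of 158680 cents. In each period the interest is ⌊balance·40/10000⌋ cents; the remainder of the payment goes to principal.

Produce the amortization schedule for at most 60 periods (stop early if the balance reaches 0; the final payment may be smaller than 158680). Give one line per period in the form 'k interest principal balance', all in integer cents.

1. interest=⌊4696679·40/10000⌋=18786; principal=158680-18786=139894; balance=4696679-139894=4556785
2. interest=⌊4556785·40/10000⌋=18227; principal=158680-18227=140453; balance=4556785-140453=4416332
3. interest=⌊4416332·40/10000⌋=17665; principal=158680-17665=141015; balance=4416332-141015=4275317
4. interest=⌊4275317·40/10000⌋=17101; principal=158680-17101=141579; balance=4275317-141579=4133738
5. interest=⌊4133738·40/10000⌋=16534; principal=158680-16534=142146; balance=4133738-142146=3991592
6. interest=⌊3991592·40/10000⌋=15966; principal=158680-15966=142714; balance=3991592-142714=3848878
7. interest=⌊3848878·40/10000⌋=15395; principal=158680-15395=143285; balance=3848878-143285=3705593
8. interest=⌊3705593·40/10000⌋=14822; principal=158680-14822=143858; balance=3705593-143858=3561735
9. interest=⌊3561735·40/10000⌋=14246; principal=158680-14246=144434; balance=3561735-144434=3417301
10. interest=⌊3417301·40/10000⌋=13669; principal=158680-13669=145011; balance=3417301-145011=3272290
11. interest=⌊3272290·40/10000⌋=13089; principal=158680-13089=145591; balance=3272290-145591=3126699
12. interest=⌊3126699·40/10000⌋=12506; principal=158680-12506=146174; balance=3126699-146174=2980525
13. interest=⌊2980525·40/10000⌋=11922; principal=158680-11922=146758; balance=2980525-146758=2833767
14. interest=⌊2833767·40/10000⌋=11335; principal=158680-11335=147345; balance=2833767-147345=2686422
15. interest=⌊2686422·40/10000⌋=10745; principal=158680-10745=147935; balance=2686422-147935=2538487
16. interest=⌊2538487·40/10000⌋=10153; principal=158680-10153=148527; balance=2538487-148527=2389960
17. interest=⌊2389960·40/10000⌋=9559; principal=158680-9559=149121; balance=2389960-149121=2240839
18. interest=⌊2240839·40/10000⌋=8963; principal=158680-8963=149717; balance=2240839-149717=2091122
19. interest=⌊2091122·40/10000⌋=8364; principal=158680-8364=150316; balance=2091122-150316=1940806
20. interest=⌊1940806·40/10000⌋=7763; principal=158680-7763=150917; balance=1940806-150917=1789889
21. interest=⌊1789889·40/10000⌋=7159; principal=158680-7159=151521; balance=1789889-151521=1638368
22. interest=⌊1638368·40/10000⌋=6553; principal=158680-6553=152127; balance=1638368-152127=1486241
23. interest=⌊1486241·40/10000⌋=5944; principal=158680-5944=152736; balance=1486241-152736=1333505
24. interest=⌊1333505·40/10000⌋=5334; principal=158680-5334=153346; balance=1333505-153346=1180159
25. interest=⌊1180159·40/10000⌋=4720; principal=158680-4720=153960; balance=1180159-153960=1026199
26. interest=⌊1026199·40/10000⌋=4104; principal=158680-4104=154576; balance=1026199-154576=871623
27. interest=⌊871623·40/10000⌋=3486; principal=158680-3486=155194; balance=871623-155194=716429
28. interest=⌊716429·40/10000⌋=2865; principal=158680-2865=155815; balance=716429-155815=560614
29. interest=⌊560614·40/10000⌋=2242; principal=158680-2242=156438; balance=560614-156438=404176
30. interest=⌊404176·40/10000⌋=1616; principal=158680-1616=157064; balance=404176-157064=247112
31. interest=⌊247112·40/10000⌋=988; principal=158680-988=157692; balance=247112-157692=89420
32. interest=⌊89420·40/10000⌋=357; principal=min(158680-357,89420)=89420; balance=89420-89420=0

1 18786 139894 4556785
2 18227 140453 4416332
3 17665 141015 4275317
4 17101 141579 4133738
5 16534 142146 3991592
6 15966 142714 3848878
7 15395 143285 3705593
8 14822 143858 3561735
9 14246 144434 3417301
10 13669 145011 3272290
11 13089 145591 3126699
12 12506 146174 2980525
13 11922 146758 2833767
14 11335 147345 2686422
15 10745 147935 2538487
16 10153 148527 2389960
17 9559 149121 2240839
18 8963 149717 2091122
19 8364 150316 1940806
20 7763 150917 1789889
21 7159 151521 1638368
22 6553 152127 1486241
23 5944 152736 1333505
24 5334 153346 1180159
25 4720 153960 1026199
26 4104 154576 871623
27 3486 155194 716429
28 2865 155815 560614
29 2242 156438 404176
30 1616 157064 247112
31 988 157692 89420
32 357 89420 0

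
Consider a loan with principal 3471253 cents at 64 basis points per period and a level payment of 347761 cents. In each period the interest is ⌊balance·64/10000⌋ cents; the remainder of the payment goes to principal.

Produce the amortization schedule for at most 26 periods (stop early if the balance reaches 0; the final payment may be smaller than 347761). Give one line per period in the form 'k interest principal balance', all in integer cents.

1. interest=⌊3471253·64/10000⌋=22216; principal=347761-22216=325545; balance=3471253-325545=3145708
2. interest=⌊3145708·64/10000⌋=20132; principal=347761-20132=327629; balance=3145708-327629=2818079
3. interest=⌊2818079·64/10000⌋=18035; principal=347761-18035=329726; balance=2818079-329726=2488353
4. interest=⌊2488353·64/10000⌋=15925; principal=347761-15925=331836; balance=2488353-331836=2156517
5. interest=⌊2156517·64/10000⌋=13801; principal=347761-13801=333960; balance=2156517-333960=1822557
6. interest=⌊1822557·64/10000⌋=11664; principal=347761-11664=336097; balance=1822557-336097=1486460
7. interest=⌊1486460·64/10000⌋=9513; principal=347761-9513=338248; balance=1486460-338248=1148212
8. interest=⌊1148212·64/10000⌋=7348; principal=347761-7348=340413; balance=1148212-340413=807799
9. interest=⌊807799·64/10000⌋=5169; principal=347761-5169=342592; balance=807799-342592=465207
10. interest=⌊465207·64/10000⌋=2977; principal=347761-2977=344784; balance=465207-344784=120423
11. interest=⌊120423·64/10000⌋=770; principal=min(347761-770,120423)=120423; balance=120423-120423=0

1 22216 325545 3145708
2 20132 327629 2818079
3 18035 329726 2488353
4 15925 331836 2156517
5 13801 333960 1822557
6 11664 336097 1486460
7 9513 338248 1148212
8 7348 340413 807799
9 5169 342592 465207
10 2977 344784 120423
11 770 120423 0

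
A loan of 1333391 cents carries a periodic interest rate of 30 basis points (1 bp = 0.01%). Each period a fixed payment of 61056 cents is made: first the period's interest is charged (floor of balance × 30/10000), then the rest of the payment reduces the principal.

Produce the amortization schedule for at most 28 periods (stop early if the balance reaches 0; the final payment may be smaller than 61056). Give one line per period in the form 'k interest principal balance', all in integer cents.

1 4000 57056 1276335
2 3829 57227 1219108
3 3657 57399 1161709
4 3485 57571 1104138
5 3312 57744 1046394
6 3139 57917 988477
7 2965 58091 930386
8 2791 58265 872121
9 2616 58440 813681
10 2441 58615 755066
11 2265 58791 696275
12 2088 58968 637307
13 1911 59145 578162
14 1734 59322 518840
15 1556 59500 459340
16 1378 59678 399662
17 1198 59858 339804
18 1019 60037 279767
19 839 60217 219550
20 658 60398 159152
21 477 60579 98573
22 295 60761 37812
23 113 37812 0

1. interest=⌊1333391·30/10000⌋=4000; principal=61056-4000=57056; balance=1333391-57056=1276335
2. interest=⌊1276335·30/10000⌋=3829; principal=61056-3829=57227; balance=1276335-57227=1219108
3. interest=⌊1219108·30/10000⌋=3657; principal=61056-3657=57399; balance=1219108-57399=1161709
4. interest=⌊1161709·30/10000⌋=3485; principal=61056-3485=57571; balance=1161709-57571=1104138
5. interest=⌊1104138·30/10000⌋=3312; principal=61056-3312=57744; balance=1104138-57744=1046394
6. interest=⌊1046394·30/10000⌋=3139; principal=61056-3139=57917; balance=1046394-57917=988477
7. interest=⌊988477·30/10000⌋=2965; principal=61056-2965=58091; balance=988477-58091=930386
8. interest=⌊930386·30/10000⌋=2791; principal=61056-2791=58265; balance=930386-58265=872121
9. interest=⌊872121·30/10000⌋=2616; principal=61056-2616=58440; balance=872121-58440=813681
10. interest=⌊813681·30/10000⌋=2441; principal=61056-2441=58615; balance=813681-58615=755066
11. interest=⌊755066·30/10000⌋=2265; principal=61056-2265=58791; balance=755066-58791=696275
12. interest=⌊696275·30/10000⌋=2088; principal=61056-2088=58968; balance=696275-58968=637307
13. interest=⌊637307·30/10000⌋=1911; principal=61056-1911=59145; balance=637307-59145=578162
14. interest=⌊578162·30/10000⌋=1734; principal=61056-1734=59322; balance=578162-59322=518840
15. interest=⌊518840·30/10000⌋=1556; principal=61056-1556=59500; balance=518840-59500=459340
16. interest=⌊459340·30/10000⌋=1378; principal=61056-1378=59678; balance=459340-59678=399662
17. interest=⌊399662·30/10000⌋=1198; principal=61056-1198=59858; balance=399662-59858=339804
18. interest=⌊339804·30/10000⌋=1019; principal=61056-1019=60037; balance=339804-60037=279767
19. interest=⌊279767·30/10000⌋=839; principal=61056-839=60217; balance=279767-60217=219550
20. interest=⌊219550·30/10000⌋=658; principal=61056-658=60398; balance=219550-60398=159152
21. interest=⌊159152·30/10000⌋=477; principal=61056-477=60579; balance=159152-60579=98573
22. interest=⌊98573·30/10000⌋=295; principal=61056-295=60761; balance=98573-60761=37812
23. interest=⌊37812·30/10000⌋=113; principal=min(61056-113,37812)=37812; balance=37812-37812=0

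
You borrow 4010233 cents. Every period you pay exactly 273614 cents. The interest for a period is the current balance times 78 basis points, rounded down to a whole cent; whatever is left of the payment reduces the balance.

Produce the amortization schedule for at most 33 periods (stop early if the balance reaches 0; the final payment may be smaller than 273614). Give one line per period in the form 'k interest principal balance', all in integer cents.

1. interest=⌊4010233·78/10000⌋=31279; principal=273614-31279=242335; balance=4010233-242335=3767898
2. interest=⌊3767898·78/10000⌋=29389; principal=273614-29389=244225; balance=3767898-244225=3523673
3. interest=⌊3523673·78/10000⌋=27484; principal=273614-27484=246130; balance=3523673-246130=3277543
4. interest=⌊3277543·78/10000⌋=25564; principal=273614-25564=248050; balance=3277543-248050=3029493
5. interest=⌊3029493·78/10000⌋=23630; principal=273614-23630=249984; balance=3029493-249984=2779509
6. interest=⌊2779509·78/10000⌋=21680; principal=273614-21680=251934; balance=2779509-251934=2527575
7. interest=⌊2527575·78/10000⌋=19715; principal=273614-19715=253899; balance=2527575-253899=2273676
8. interest=⌊2273676·78/10000⌋=17734; principal=273614-17734=255880; balance=2273676-255880=2017796
9. interest=⌊2017796·78/10000⌋=15738; principal=273614-15738=257876; balance=2017796-257876=1759920
10. interest=⌊1759920·78/10000⌋=13727; principal=273614-13727=259887; balance=1759920-259887=1500033
11. interest=⌊1500033·78/10000⌋=11700; principal=273614-11700=261914; balance=1500033-261914=1238119
12. interest=⌊1238119·78/10000⌋=9657; principal=273614-9657=263957; balance=1238119-263957=974162
13. interest=⌊974162·78/10000⌋=7598; principal=273614-7598=266016; balance=974162-266016=708146
14. interest=⌊708146·78/10000⌋=5523; principal=273614-5523=268091; balance=708146-268091=440055
15. interest=⌊440055·78/10000⌋=3432; principal=273614-3432=270182; balance=440055-270182=169873
16. interest=⌊169873·78/10000⌋=1325; principal=min(273614-1325,169873)=169873; balance=169873-169873=0

1 31279 242335 3767898
2 29389 244225 3523673
3 27484 246130 3277543
4 25564 248050 3029493
5 23630 249984 2779509
6 21680 251934 2527575
7 19715 253899 2273676
8 17734 255880 2017796
9 15738 257876 1759920
10 13727 259887 1500033
11 11700 261914 1238119
12 9657 263957 974162
13 7598 266016 708146
14 5523 268091 440055
15 3432 270182 169873
16 1325 169873 0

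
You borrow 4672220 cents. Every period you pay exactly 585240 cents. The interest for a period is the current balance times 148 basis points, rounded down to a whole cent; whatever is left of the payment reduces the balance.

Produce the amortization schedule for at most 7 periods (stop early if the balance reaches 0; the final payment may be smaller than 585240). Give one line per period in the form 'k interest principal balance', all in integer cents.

1. interest=⌊4672220·148/10000⌋=69148; principal=585240-69148=516092; balance=4672220-516092=4156128
2. interest=⌊4156128·148/10000⌋=61510; principal=585240-61510=523730; balance=4156128-523730=3632398
3. interest=⌊3632398·148/10000⌋=53759; principal=585240-53759=531481; balance=3632398-531481=3100917
4. interest=⌊3100917·148/10000⌋=45893; principal=585240-45893=539347; balance=3100917-539347=2561570
5. interest=⌊2561570·148/10000⌋=37911; principal=585240-37911=547329; balance=2561570-547329=2014241
6. interest=⌊2014241·148/10000⌋=29810; principal=585240-29810=555430; balance=2014241-555430=1458811
7. interest=⌊1458811·148/10000⌋=21590; principal=585240-21590=563650; balance=1458811-563650=895161

1 69148 516092 4156128
2 61510 523730 3632398
3 53759 531481 3100917
4 45893 539347 2561570
5 37911 547329 2014241
6 29810 555430 1458811
7 21590 563650 895161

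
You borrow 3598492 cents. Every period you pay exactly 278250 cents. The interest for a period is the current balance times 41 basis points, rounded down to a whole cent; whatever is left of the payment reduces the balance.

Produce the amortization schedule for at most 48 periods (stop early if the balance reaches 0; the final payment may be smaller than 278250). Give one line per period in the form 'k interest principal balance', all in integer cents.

1 14753 263497 3334995
2 13673 264577 3070418
3 12588 265662 2804756
4 11499 266751 2538005
5 10405 267845 2270160
6 9307 268943 2001217
7 8204 270046 1731171
8 7097 271153 1460018
9 5986 272264 1187754
10 4869 273381 914373
11 3748 274502 639871
12 2623 275627 364244
13 1493 276757 87487
14 358 87487 0

1. interest=⌊3598492·41/10000⌋=14753; principal=278250-14753=263497; balance=3598492-263497=3334995
2. interest=⌊3334995·41/10000⌋=13673; principal=278250-13673=264577; balance=3334995-264577=3070418
3. interest=⌊3070418·41/10000⌋=12588; principal=278250-12588=265662; balance=3070418-265662=2804756
4. interest=⌊2804756·41/10000⌋=11499; principal=278250-11499=266751; balance=2804756-266751=2538005
5. interest=⌊2538005·41/10000⌋=10405; principal=278250-10405=267845; balance=2538005-267845=2270160
6. interest=⌊2270160·41/10000⌋=9307; principal=278250-9307=268943; balance=2270160-268943=2001217
7. interest=⌊2001217·41/10000⌋=8204; principal=278250-8204=270046; balance=2001217-270046=1731171
8. interest=⌊1731171·41/10000⌋=7097; principal=278250-7097=271153; balance=1731171-271153=1460018
9. interest=⌊1460018·41/10000⌋=5986; principal=278250-5986=272264; balance=1460018-272264=1187754
10. interest=⌊1187754·41/10000⌋=4869; principal=278250-4869=273381; balance=1187754-273381=914373
11. interest=⌊914373·41/10000⌋=3748; principal=278250-3748=274502; balance=914373-274502=639871
12. interest=⌊639871·41/10000⌋=2623; principal=278250-2623=275627; balance=639871-275627=364244
13. interest=⌊364244·41/10000⌋=1493; principal=278250-1493=276757; balance=364244-276757=87487
14. interest=⌊87487·41/10000⌋=358; principal=min(278250-358,87487)=87487; balance=87487-87487=0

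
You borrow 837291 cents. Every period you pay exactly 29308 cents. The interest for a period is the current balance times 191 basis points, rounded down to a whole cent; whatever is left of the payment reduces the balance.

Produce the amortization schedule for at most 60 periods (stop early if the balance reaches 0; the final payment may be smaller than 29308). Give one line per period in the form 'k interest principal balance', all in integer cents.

1. interest=⌊837291·191/10000⌋=15992; principal=29308-15992=13316; balance=837291-13316=823975
2. interest=⌊823975·191/10000⌋=15737; principal=29308-15737=13571; balance=823975-13571=810404
3. interest=⌊810404·191/10000⌋=15478; principal=29308-15478=13830; balance=810404-13830=796574
4. interest=⌊796574·191/10000⌋=15214; principal=29308-15214=14094; balance=796574-14094=782480
5. interest=⌊782480·191/10000⌋=14945; principal=29308-14945=14363; balance=782480-14363=768117
6. interest=⌊768117·191/10000⌋=14671; principal=29308-14671=14637; balance=768117-14637=753480
7. interest=⌊753480·191/10000⌋=14391; principal=29308-14391=14917; balance=753480-14917=738563
8. interest=⌊738563·191/10000⌋=14106; principal=29308-14106=15202; balance=738563-15202=723361
9. interest=⌊723361·191/10000⌋=13816; principal=29308-13816=15492; balance=723361-15492=707869
10. interest=⌊707869·191/10000⌋=13520; principal=29308-13520=15788; balance=707869-15788=692081
11. interest=⌊692081·191/10000⌋=13218; principal=29308-13218=16090; balance=692081-16090=675991
12. interest=⌊675991·191/10000⌋=12911; principal=29308-12911=16397; balance=675991-16397=659594
13. interest=⌊659594·191/10000⌋=12598; principal=29308-12598=16710; balance=659594-16710=642884
14. interest=⌊642884·191/10000⌋=12279; principal=29308-12279=17029; balance=642884-17029=625855
15. interest=⌊625855·191/10000⌋=11953; principal=29308-11953=17355; balance=625855-17355=608500
16. interest=⌊608500·191/10000⌋=11622; principal=29308-11622=17686; balance=608500-17686=590814
17. interest=⌊590814·191/10000⌋=11284; principal=29308-11284=18024; balance=590814-18024=572790
18. interest=⌊572790·191/10000⌋=10940; principal=29308-10940=18368; balance=572790-18368=554422
19. interest=⌊554422·191/10000⌋=10589; principal=29308-10589=18719; balance=554422-18719=535703
20. interest=⌊535703·191/10000⌋=10231; principal=29308-10231=19077; balance=535703-19077=516626
21. interest=⌊516626·191/10000⌋=9867; principal=29308-9867=19441; balance=516626-19441=497185
22. interest=⌊497185·191/10000⌋=9496; principal=29308-9496=19812; balance=497185-19812=477373
23. interest=⌊477373·191/10000⌋=9117; principal=29308-9117=20191; balance=477373-20191=457182
24. interest=⌊457182·191/10000⌋=8732; principal=29308-8732=20576; balance=457182-20576=436606
25. interest=⌊436606·191/10000⌋=8339; principal=29308-8339=20969; balance=436606-20969=415637
26. interest=⌊415637·191/10000⌋=7938; principal=29308-7938=21370; balance=415637-21370=394267
27. interest=⌊394267·191/10000⌋=7530; principal=29308-7530=21778; balance=394267-21778=372489
28. interest=⌊372489·191/10000⌋=7114; principal=29308-7114=22194; balance=372489-22194=350295
29. interest=⌊350295·191/10000⌋=6690; principal=29308-6690=22618; balance=350295-22618=327677
30. interest=⌊327677·191/10000⌋=6258; principal=29308-6258=23050; balance=327677-23050=304627
31. interest=⌊304627·191/10000⌋=5818; principal=29308-5818=23490; balance=304627-23490=281137
32. interest=⌊281137·191/10000⌋=5369; principal=29308-5369=23939; balance=281137-23939=257198
33. interest=⌊257198·191/10000⌋=4912; principal=29308-4912=24396; balance=257198-24396=232802
34. interest=⌊232802·191/10000⌋=4446; principal=29308-4446=24862; balance=232802-24862=207940
35. interest=⌊207940·191/10000⌋=3971; principal=29308-3971=25337; balance=207940-25337=182603
36. interest=⌊182603·191/10000⌋=3487; principal=29308-3487=25821; balance=182603-25821=156782
37. interest=⌊156782·191/10000⌋=2994; principal=29308-2994=26314; balance=156782-26314=130468
38. interest=⌊130468·191/10000⌋=2491; principal=29308-2491=26817; balance=130468-26817=103651
39. interest=⌊103651·191/10000⌋=1979; principal=29308-1979=27329; balance=103651-27329=76322
40. interest=⌊76322·191/10000⌋=1457; principal=29308-1457=27851; balance=76322-27851=48471
41. interest=⌊48471·191/10000⌋=925; principal=29308-925=28383; balance=48471-28383=20088
42. interest=⌊20088·191/10000⌋=383; principal=min(29308-383,20088)=20088; balance=20088-20088=0

1 15992 13316 823975
2 15737 13571 810404
3 15478 13830 796574
4 15214 14094 782480
5 14945 14363 768117
6 14671 14637 753480
7 14391 14917 738563
8 14106 15202 723361
9 13816 15492 707869
10 13520 15788 692081
11 13218 16090 675991
12 12911 16397 659594
13 12598 16710 642884
14 12279 17029 625855
15 11953 17355 608500
16 11622 17686 590814
17 11284 18024 572790
18 10940 18368 554422
19 10589 18719 535703
20 10231 19077 516626
21 9867 19441 497185
22 9496 19812 477373
23 9117 20191 457182
24 8732 20576 436606
25 8339 20969 415637
26 7938 21370 394267
27 7530 21778 372489
28 7114 22194 350295
29 6690 22618 327677
30 6258 23050 304627
31 5818 23490 281137
32 5369 23939 257198
33 4912 24396 232802
34 4446 24862 207940
35 3971 25337 182603
36 3487 25821 156782
37 2994 26314 130468
38 2491 26817 103651
39 1979 27329 76322
40 1457 27851 48471
41 925 28383 20088
42 383 20088 0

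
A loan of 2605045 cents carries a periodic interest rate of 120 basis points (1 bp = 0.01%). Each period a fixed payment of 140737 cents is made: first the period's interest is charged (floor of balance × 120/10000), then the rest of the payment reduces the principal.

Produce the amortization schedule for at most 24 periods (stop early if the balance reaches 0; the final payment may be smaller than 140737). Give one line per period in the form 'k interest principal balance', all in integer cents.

1 31260 109477 2495568
2 29946 110791 2384777
3 28617 112120 2272657
4 27271 113466 2159191
5 25910 114827 2044364
6 24532 116205 1928159
7 23137 117600 1810559
8 21726 119011 1691548
9 20298 120439 1571109
10 18853 121884 1449225
11 17390 123347 1325878
12 15910 124827 1201051
13 14412 126325 1074726
14 12896 127841 946885
15 11362 129375 817510
16 9810 130927 686583
17 8238 132499 554084
18 6649 134088 419996
19 5039 135698 284298
20 3411 137326 146972
21 1763 138974 7998
22 95 7998 0

1. interest=⌊2605045·120/10000⌋=31260; principal=140737-31260=109477; balance=2605045-109477=2495568
2. interest=⌊2495568·120/10000⌋=29946; principal=140737-29946=110791; balance=2495568-110791=2384777
3. interest=⌊2384777·120/10000⌋=28617; principal=140737-28617=112120; balance=2384777-112120=2272657
4. interest=⌊2272657·120/10000⌋=27271; principal=140737-27271=113466; balance=2272657-113466=2159191
5. interest=⌊2159191·120/10000⌋=25910; principal=140737-25910=114827; balance=2159191-114827=2044364
6. interest=⌊2044364·120/10000⌋=24532; principal=140737-24532=116205; balance=2044364-116205=1928159
7. interest=⌊1928159·120/10000⌋=23137; principal=140737-23137=117600; balance=1928159-117600=1810559
8. interest=⌊1810559·120/10000⌋=21726; principal=140737-21726=119011; balance=1810559-119011=1691548
9. interest=⌊1691548·120/10000⌋=20298; principal=140737-20298=120439; balance=1691548-120439=1571109
10. interest=⌊1571109·120/10000⌋=18853; principal=140737-18853=121884; balance=1571109-121884=1449225
11. interest=⌊1449225·120/10000⌋=17390; principal=140737-17390=123347; balance=1449225-123347=1325878
12. interest=⌊1325878·120/10000⌋=15910; principal=140737-15910=124827; balance=1325878-124827=1201051
13. interest=⌊1201051·120/10000⌋=14412; principal=140737-14412=126325; balance=1201051-126325=1074726
14. interest=⌊1074726·120/10000⌋=12896; principal=140737-12896=127841; balance=1074726-127841=946885
15. interest=⌊946885·120/10000⌋=11362; principal=140737-11362=129375; balance=946885-129375=817510
16. interest=⌊817510·120/10000⌋=9810; principal=140737-9810=130927; balance=817510-130927=686583
17. interest=⌊686583·120/10000⌋=8238; principal=140737-8238=132499; balance=686583-132499=554084
18. interest=⌊554084·120/10000⌋=6649; principal=140737-6649=134088; balance=554084-134088=419996
19. interest=⌊419996·120/10000⌋=5039; principal=140737-5039=135698; balance=419996-135698=284298
20. interest=⌊284298·120/10000⌋=3411; principal=140737-3411=137326; balance=284298-137326=146972
21. interest=⌊146972·120/10000⌋=1763; principal=140737-1763=138974; balance=146972-138974=7998
22. interest=⌊7998·120/10000⌋=95; principal=min(140737-95,7998)=7998; balance=7998-7998=0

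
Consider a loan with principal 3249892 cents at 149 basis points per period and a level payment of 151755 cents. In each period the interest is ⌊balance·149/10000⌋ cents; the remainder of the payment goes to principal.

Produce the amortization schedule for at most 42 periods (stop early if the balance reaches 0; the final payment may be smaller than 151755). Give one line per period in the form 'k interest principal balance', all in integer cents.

1. interest=⌊3249892·149/10000⌋=48423; principal=151755-48423=103332; balance=3249892-103332=3146560
2. interest=⌊3146560·149/10000⌋=46883; principal=151755-46883=104872; balance=3146560-104872=3041688
3. interest=⌊3041688·149/10000⌋=45321; principal=151755-45321=106434; balance=3041688-106434=2935254
4. interest=⌊2935254·149/10000⌋=43735; principal=151755-43735=108020; balance=2935254-108020=2827234
5. interest=⌊2827234·149/10000⌋=42125; principal=151755-42125=109630; balance=2827234-109630=2717604
6. interest=⌊2717604·149/10000⌋=40492; principal=151755-40492=111263; balance=2717604-111263=2606341
7. interest=⌊2606341·149/10000⌋=38834; principal=151755-38834=112921; balance=2606341-112921=2493420
8. interest=⌊2493420·149/10000⌋=37151; principal=151755-37151=114604; balance=2493420-114604=2378816
9. interest=⌊2378816·149/10000⌋=35444; principal=151755-35444=116311; balance=2378816-116311=2262505
10. interest=⌊2262505·149/10000⌋=33711; principal=151755-33711=118044; balance=2262505-118044=2144461
11. interest=⌊2144461·149/10000⌋=31952; principal=151755-31952=119803; balance=2144461-119803=2024658
12. interest=⌊2024658·149/10000⌋=30167; principal=151755-30167=121588; balance=2024658-121588=1903070
13. interest=⌊1903070·149/10000⌋=28355; principal=151755-28355=123400; balance=1903070-123400=1779670
14. interest=⌊1779670·149/10000⌋=26517; principal=151755-26517=125238; balance=1779670-125238=1654432
15. interest=⌊1654432·149/10000⌋=24651; principal=151755-24651=127104; balance=1654432-127104=1527328
16. interest=⌊1527328·149/10000⌋=22757; principal=151755-22757=128998; balance=1527328-128998=1398330
17. interest=⌊1398330·149/10000⌋=20835; principal=151755-20835=130920; balance=1398330-130920=1267410
18. interest=⌊1267410·149/10000⌋=18884; principal=151755-18884=132871; balance=1267410-132871=1134539
19. interest=⌊1134539·149/10000⌋=16904; principal=151755-16904=134851; balance=1134539-134851=999688
20. interest=⌊999688·149/10000⌋=14895; principal=151755-14895=136860; balance=999688-136860=862828
21. interest=⌊862828·149/10000⌋=12856; principal=151755-12856=138899; balance=862828-138899=723929
22. interest=⌊723929·149/10000⌋=10786; principal=151755-10786=140969; balance=723929-140969=582960
23. interest=⌊582960·149/10000⌋=8686; principal=151755-8686=143069; balance=582960-143069=439891
24. interest=⌊439891·149/10000⌋=6554; principal=151755-6554=145201; balance=439891-145201=294690
25. interest=⌊294690·149/10000⌋=4390; principal=151755-4390=147365; balance=294690-147365=147325
26. interest=⌊147325·149/10000⌋=2195; principal=min(151755-2195,147325)=147325; balance=147325-147325=0

1 48423 103332 3146560
2 46883 104872 3041688
3 45321 106434 2935254
4 43735 108020 2827234
5 42125 109630 2717604
6 40492 111263 2606341
7 38834 112921 2493420
8 37151 114604 2378816
9 35444 116311 2262505
10 33711 118044 2144461
11 31952 119803 2024658
12 30167 121588 1903070
13 28355 123400 1779670
14 26517 125238 1654432
15 24651 127104 1527328
16 22757 128998 1398330
17 20835 130920 1267410
18 18884 132871 1134539
19 16904 134851 999688
20 14895 136860 862828
21 12856 138899 723929
22 10786 140969 582960
23 8686 143069 439891
24 6554 145201 294690
25 4390 147365 147325
26 2195 147325 0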